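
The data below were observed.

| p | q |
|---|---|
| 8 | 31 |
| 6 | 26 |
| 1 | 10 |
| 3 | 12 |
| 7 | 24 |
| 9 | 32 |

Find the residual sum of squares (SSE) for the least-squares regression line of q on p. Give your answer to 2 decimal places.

23.48

n = 6, Σx = 34, Σy = 135, Σxy = 906, Σx² = 240, Σy² = 3481
Sxx = Σx² − (Σx)²/n = 240 − 192.666667 = 47.333333
Sxy = Σxy − (Σx)(Σy)/n = 906 − 765 = 141
Syy = Σy² − (Σy)²/n = 3481 − 3037.5 = 443.5
b = Sxy/Sxx = 141/47.333333 = 2.978873
SSE = Syy − b·Sxy = 443.5 − 2.978873·141 = 23.478873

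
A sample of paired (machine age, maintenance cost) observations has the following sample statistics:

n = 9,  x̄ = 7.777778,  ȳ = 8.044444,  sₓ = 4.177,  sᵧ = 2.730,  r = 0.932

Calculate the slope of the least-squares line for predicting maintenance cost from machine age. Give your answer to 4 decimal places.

b = r · sᵧ/sₓ = 0.932 · 2.73/4.177 = 0.609136

0.6091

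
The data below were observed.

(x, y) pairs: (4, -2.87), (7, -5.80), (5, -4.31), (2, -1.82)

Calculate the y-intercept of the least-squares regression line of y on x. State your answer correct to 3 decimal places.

-0.007

n = 4, Σx = 18, Σy = -14.8, Σxy = -77.27, Σx² = 94
Sxx = Σx² − (Σx)²/n = 94 − 81 = 13
Sxy = Σxy − (Σx)(Σy)/n = -77.27 − (-66.6) = -10.67
b = Sxy/Sxx = -10.67/13 = -0.820769
a = ȳ − b·x̄ = -3.7 − (-0.820769)·4.5 = -0.006538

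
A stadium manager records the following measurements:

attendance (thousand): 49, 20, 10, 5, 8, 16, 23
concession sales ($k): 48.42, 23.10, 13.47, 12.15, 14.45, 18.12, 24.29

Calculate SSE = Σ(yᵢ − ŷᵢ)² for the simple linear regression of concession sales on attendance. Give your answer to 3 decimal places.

11.592

n = 7, Σx = 131, Σy = 154, Σxy = 3994.22, Σx² = 3775, Σy² = 4334.3108
Sxx = Σx² − (Σx)²/n = 3775 − 2451.571429 = 1323.428571
Sxy = Σxy − (Σx)(Σy)/n = 3994.22 − 2882 = 1112.22
Syy = Σy² − (Σy)²/n = 4334.3108 − 3388 = 946.3108
b = Sxy/Sxx = 1112.22/1323.428571 = 0.840408
SSE = Syy − b·Sxy = 946.3108 − 0.840408·1112.22 = 11.592180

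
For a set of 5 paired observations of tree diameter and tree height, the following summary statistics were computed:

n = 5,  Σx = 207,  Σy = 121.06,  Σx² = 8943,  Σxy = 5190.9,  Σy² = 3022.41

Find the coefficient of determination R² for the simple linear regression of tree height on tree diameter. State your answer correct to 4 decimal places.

0.9405

Sxx = Σx² − (Σx)²/n = 8943 − 8569.8 = 373.2
Sxy = Σxy − (Σx)(Σy)/n = 5190.9 − 5011.884 = 179.016
Syy = Σy² − (Σy)²/n = 3022.41 − 2931.10472 = 91.30528
R² = Sxy²/(Sxx·Syy) = (179.016)²/(373.2·91.30528) = 0.940473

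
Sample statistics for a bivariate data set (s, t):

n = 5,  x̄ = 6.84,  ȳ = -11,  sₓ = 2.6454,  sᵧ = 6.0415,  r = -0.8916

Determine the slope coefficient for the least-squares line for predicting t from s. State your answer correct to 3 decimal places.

b = r · sᵧ/sₓ = -0.8916 · 6.0415/2.6454 = -2.036214

-2.036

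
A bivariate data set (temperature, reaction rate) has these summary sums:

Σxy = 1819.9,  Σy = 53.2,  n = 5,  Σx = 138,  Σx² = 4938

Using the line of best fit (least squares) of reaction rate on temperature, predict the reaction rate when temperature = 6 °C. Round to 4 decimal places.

Sxx = Σx² − (Σx)²/n = 4938 − 3808.8 = 1129.2
Sxy = Σxy − (Σx)(Σy)/n = 1819.9 − 1468.32 = 351.58
b = Sxy/Sxx = 351.58/1129.2 = 0.311353
a = ȳ − b·x̄ = 10.64 − 0.311353·27.6 = 2.046652
ŷ(6) = a + b·6 = 2.046652 + 0.311353·6 = 3.914772

3.9148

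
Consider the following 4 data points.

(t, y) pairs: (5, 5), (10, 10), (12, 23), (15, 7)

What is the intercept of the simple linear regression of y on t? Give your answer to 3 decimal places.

n = 4, Σx = 42, Σy = 45, Σxy = 506, Σx² = 494
Sxx = Σx² − (Σx)²/n = 494 − 441 = 53
Sxy = Σxy − (Σx)(Σy)/n = 506 − 472.5 = 33.5
b = Sxy/Sxx = 33.5/53 = 0.632075
a = ȳ − b·x̄ = 11.25 − 0.632075·10.5 = 4.613208

4.613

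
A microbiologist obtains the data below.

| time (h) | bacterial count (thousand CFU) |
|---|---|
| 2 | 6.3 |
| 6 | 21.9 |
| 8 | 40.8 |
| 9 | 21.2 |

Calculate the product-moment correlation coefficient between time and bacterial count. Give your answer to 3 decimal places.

0.742

n = 4, Σx = 25, Σy = 90.2, Σxy = 661.2, Σx² = 185, Σy² = 2633.38
Sxx = Σx² − (Σx)²/n = 185 − 156.25 = 28.75
Sxy = Σxy − (Σx)(Σy)/n = 661.2 − 563.75 = 97.45
Syy = Σy² − (Σy)²/n = 2633.38 − 2034.01 = 599.37
r = Sxy/√(Sxx·Syy) = 97.45/√(17231.8875) = 97.45/131.270284 = 0.742361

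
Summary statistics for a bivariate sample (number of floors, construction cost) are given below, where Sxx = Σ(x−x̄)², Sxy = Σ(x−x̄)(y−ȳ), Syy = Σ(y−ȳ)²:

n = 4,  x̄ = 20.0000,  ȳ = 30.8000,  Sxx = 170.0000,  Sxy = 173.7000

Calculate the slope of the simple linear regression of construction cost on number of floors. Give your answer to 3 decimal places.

1.022

b = Sxy/Sxx = 173.7/170 = 1.021765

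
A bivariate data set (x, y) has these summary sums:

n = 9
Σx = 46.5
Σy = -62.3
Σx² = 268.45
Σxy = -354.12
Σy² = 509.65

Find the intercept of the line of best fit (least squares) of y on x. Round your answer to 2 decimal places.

-1.02

Sxx = Σx² − (Σx)²/n = 268.45 − 240.25 = 28.2
Sxy = Σxy − (Σx)(Σy)/n = -354.12 − (-321.883333) = -32.236667
b = Sxy/Sxx = -32.236667/28.2 = -1.143144
a = ȳ − b·x̄ = -6.922222 − (-1.143144)·5.166667 = -1.015977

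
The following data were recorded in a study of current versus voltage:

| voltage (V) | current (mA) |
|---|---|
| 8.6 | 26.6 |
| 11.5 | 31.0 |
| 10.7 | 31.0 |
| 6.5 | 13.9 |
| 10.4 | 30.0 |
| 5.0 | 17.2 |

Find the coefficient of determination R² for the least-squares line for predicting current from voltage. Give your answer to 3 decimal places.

n = 6, Σx = 52.7, Σy = 149.7, Σxy = 1405.31, Σx² = 496.11, Σy² = 4018.61
Sxx = Σx² − (Σx)²/n = 496.11 − 462.881667 = 33.228333
Sxy = Σxy − (Σx)(Σy)/n = 1405.31 − 1314.865 = 90.445
Syy = Σy² − (Σy)²/n = 4018.61 − 3735.015 = 283.595
R² = Sxy²/(Sxx·Syy) = (90.445)²/(33.228333·283.595) = 0.868084

0.868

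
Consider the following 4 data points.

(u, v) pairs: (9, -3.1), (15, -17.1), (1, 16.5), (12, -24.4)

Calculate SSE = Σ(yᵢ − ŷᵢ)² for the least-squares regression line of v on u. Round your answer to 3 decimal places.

140.360

n = 4, Σx = 37, Σy = -28.1, Σxy = -560.7, Σx² = 451, Σy² = 1169.63
Sxx = Σx² − (Σx)²/n = 451 − 342.25 = 108.75
Sxy = Σxy − (Σx)(Σy)/n = -560.7 − (-259.925) = -300.775
Syy = Σy² − (Σy)²/n = 1169.63 − 197.4025 = 972.2275
b = Sxy/Sxx = -300.775/108.75 = -2.765747
SSE = Syy − b·Sxy = 972.2275 − (-2.765747)·(-300.775) = 140.359908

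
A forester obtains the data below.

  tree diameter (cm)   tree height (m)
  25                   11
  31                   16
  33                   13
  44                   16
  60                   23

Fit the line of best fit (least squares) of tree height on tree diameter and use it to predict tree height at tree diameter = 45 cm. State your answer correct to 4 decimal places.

n = 5, Σx = 193, Σy = 79, Σxy = 3284, Σx² = 8211
Sxx = Σx² − (Σx)²/n = 8211 − 7449.8 = 761.2
Sxy = Σxy − (Σx)(Σy)/n = 3284 − 3049.4 = 234.6
b = Sxy/Sxx = 234.6/761.2 = 0.308198
a = ȳ − b·x̄ = 15.8 − 0.308198·38.6 = 3.903573
ŷ(45) = a + b·45 = 3.903573 + 0.308198·45 = 17.772465

17.7725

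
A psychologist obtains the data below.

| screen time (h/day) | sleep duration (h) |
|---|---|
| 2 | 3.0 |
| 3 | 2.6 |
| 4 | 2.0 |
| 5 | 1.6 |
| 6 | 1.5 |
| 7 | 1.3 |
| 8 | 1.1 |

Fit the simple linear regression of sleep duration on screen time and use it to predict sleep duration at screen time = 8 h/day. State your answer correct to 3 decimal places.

0.929

n = 7, Σx = 35, Σy = 13.1, Σxy = 56.7, Σx² = 203
Sxx = Σx² − (Σx)²/n = 203 − 175 = 28
Sxy = Σxy − (Σx)(Σy)/n = 56.7 − 65.5 = -8.8
b = Sxy/Sxx = -8.8/28 = -0.314286
a = ȳ − b·x̄ = 1.871429 − (-0.314286)·5 = 3.442857
ŷ(8) = a + b·8 = 3.442857 + (-0.314286)·8 = 0.928571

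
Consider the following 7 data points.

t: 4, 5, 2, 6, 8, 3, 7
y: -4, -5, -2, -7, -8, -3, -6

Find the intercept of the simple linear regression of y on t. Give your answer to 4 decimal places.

-0.1786

n = 7, Σx = 35, Σy = -35, Σxy = -202, Σx² = 203
Sxx = Σx² − (Σx)²/n = 203 − 175 = 28
Sxy = Σxy − (Σx)(Σy)/n = -202 − (-175) = -27
b = Sxy/Sxx = -27/28 = -0.964286
a = ȳ − b·x̄ = -5 − (-0.964286)·5 = -0.178571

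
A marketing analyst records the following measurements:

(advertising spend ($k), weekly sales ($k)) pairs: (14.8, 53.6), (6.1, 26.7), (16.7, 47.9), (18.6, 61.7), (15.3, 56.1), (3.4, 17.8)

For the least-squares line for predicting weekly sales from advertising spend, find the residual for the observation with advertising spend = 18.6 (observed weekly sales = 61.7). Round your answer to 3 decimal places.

n = 6, Σx = 74.9, Σy = 263.8, Σxy = 3822.55, Σx² = 1126.75
Sxx = Σx² − (Σx)²/n = 1126.75 − 935.001667 = 191.748333
Sxy = Σxy − (Σx)(Σy)/n = 3822.55 − 3293.103333 = 529.446667
b = Sxy/Sxx = 529.446667/191.748333 = 2.761154
a = ȳ − b·x̄ = 43.966667 − 2.761154·12.483333 = 9.498262
ŷ(18.6) = 9.498262 + 2.761154·18.6 = 60.855725
residual = y − ŷ = 61.7 − 60.855725 = 0.844275

0.844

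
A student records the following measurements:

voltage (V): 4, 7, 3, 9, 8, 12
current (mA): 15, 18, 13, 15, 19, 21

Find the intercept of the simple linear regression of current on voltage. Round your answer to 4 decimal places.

11.5836

n = 6, Σx = 43, Σy = 101, Σxy = 764, Σx² = 363
Sxx = Σx² − (Σx)²/n = 363 − 308.166667 = 54.833333
Sxy = Σxy − (Σx)(Σy)/n = 764 − 723.833333 = 40.166667
b = Sxy/Sxx = 40.166667/54.833333 = 0.732523
a = ȳ − b·x̄ = 16.833333 − 0.732523·7.166667 = 11.583587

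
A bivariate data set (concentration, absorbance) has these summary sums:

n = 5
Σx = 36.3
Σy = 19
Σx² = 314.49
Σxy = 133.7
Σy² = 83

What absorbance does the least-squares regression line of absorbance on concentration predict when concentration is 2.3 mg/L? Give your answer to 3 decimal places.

4.213

Sxx = Σx² − (Σx)²/n = 314.49 − 263.538 = 50.952
Sxy = Σxy − (Σx)(Σy)/n = 133.7 − 137.94 = -4.24
b = Sxy/Sxx = -4.24/50.952 = -0.083216
a = ȳ − b·x̄ = 3.8 − (-0.083216)·7.26 = 4.404145
ŷ(2.3) = a + b·2.3 = 4.404145 + (-0.083216)·2.3 = 4.212749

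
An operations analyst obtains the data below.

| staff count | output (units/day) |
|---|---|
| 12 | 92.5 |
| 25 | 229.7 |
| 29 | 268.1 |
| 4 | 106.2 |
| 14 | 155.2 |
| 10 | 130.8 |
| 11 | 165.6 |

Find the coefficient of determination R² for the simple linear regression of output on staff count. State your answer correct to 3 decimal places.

n = 7, Σx = 105, Σy = 1148.1, Σxy = 20354.6, Σx² = 2043, Σy² = 213093.43
Sxx = Σx² − (Σx)²/n = 2043 − 1575 = 468
Sxy = Σxy − (Σx)(Σy)/n = 20354.6 − 17221.5 = 3133.1
Syy = Σy² − (Σy)²/n = 213093.43 − 188304.801429 = 24788.628571
R² = Sxy²/(Sxx·Syy) = (3133.1)²/(468·24788.628571) = 0.846155

0.846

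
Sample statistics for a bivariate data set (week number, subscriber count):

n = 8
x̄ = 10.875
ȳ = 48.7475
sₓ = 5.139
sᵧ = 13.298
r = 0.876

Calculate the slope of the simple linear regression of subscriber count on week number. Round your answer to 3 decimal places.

b = r · sᵧ/sₓ = 0.876 · 13.298/5.139 = 2.266793

2.267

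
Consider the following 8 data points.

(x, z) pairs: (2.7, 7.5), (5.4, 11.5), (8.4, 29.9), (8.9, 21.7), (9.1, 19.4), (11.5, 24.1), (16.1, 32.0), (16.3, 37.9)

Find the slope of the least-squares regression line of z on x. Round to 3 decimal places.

1.964

n = 8, Σx = 78.4, Σy = 184, Σxy = 2113.3, Σx² = 926.18
Sxx = Σx² − (Σx)²/n = 926.18 − 768.32 = 157.86
Sxy = Σxy − (Σx)(Σy)/n = 2113.3 − 1803.2 = 310.1
b = Sxy/Sxx = 310.1/157.86 = 1.964399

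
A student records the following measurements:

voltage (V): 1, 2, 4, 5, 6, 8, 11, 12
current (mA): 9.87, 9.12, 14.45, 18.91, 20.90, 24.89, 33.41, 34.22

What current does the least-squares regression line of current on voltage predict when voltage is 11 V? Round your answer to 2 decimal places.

n = 8, Σx = 49, Σy = 165.77, Σxy = 1283.13, Σx² = 411
Sxx = Σx² − (Σx)²/n = 411 − 300.125 = 110.875
Sxy = Σxy − (Σx)(Σy)/n = 1283.13 − 1015.34125 = 267.78875
b = Sxy/Sxx = 267.78875/110.875 = 2.415231
a = ȳ − b·x̄ = 20.72125 − 2.415231·6.125 = 5.927959
ŷ(11) = a + b·11 = 5.927959 + 2.415231·11 = 32.495502

32.50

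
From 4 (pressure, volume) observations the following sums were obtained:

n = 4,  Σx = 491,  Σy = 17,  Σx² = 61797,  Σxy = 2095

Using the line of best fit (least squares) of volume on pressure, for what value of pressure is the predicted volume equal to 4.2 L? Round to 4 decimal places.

Sxx = Σx² − (Σx)²/n = 61797 − 60270.25 = 1526.75
Sxy = Σxy − (Σx)(Σy)/n = 2095 − 2086.75 = 8.25
b = Sxy/Sxx = 8.25/1526.75 = 0.005404
a = ȳ − b·x̄ = 4.25 − 0.005404·122.75 = 3.586704
Set a + b·x = 4.2: x = (4.2 − 3.586704) / 0.005404 = 113.496970

113.4970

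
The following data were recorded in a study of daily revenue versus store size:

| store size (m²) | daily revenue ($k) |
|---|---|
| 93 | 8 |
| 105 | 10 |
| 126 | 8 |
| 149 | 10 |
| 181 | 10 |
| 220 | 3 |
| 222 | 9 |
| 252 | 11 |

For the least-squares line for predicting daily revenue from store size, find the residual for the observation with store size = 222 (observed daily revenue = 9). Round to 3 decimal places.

n = 8, Σx = 1348, Σy = 69, Σxy = 11532, Σx² = 251700
Sxx = Σx² − (Σx)²/n = 251700 − 227138 = 24562
Sxy = Σxy − (Σx)(Σy)/n = 11532 − 11626.5 = -94.5
b = Sxy/Sxx = -94.5/24562 = -0.003847
a = ȳ − b·x̄ = 8.625 − (-0.003847)·168.5 = 9.273288
ŷ(222) = 9.273288 + (-0.003847)·222 = 8.419164
residual = y − ŷ = 9 − 8.419164 = 0.580836

0.581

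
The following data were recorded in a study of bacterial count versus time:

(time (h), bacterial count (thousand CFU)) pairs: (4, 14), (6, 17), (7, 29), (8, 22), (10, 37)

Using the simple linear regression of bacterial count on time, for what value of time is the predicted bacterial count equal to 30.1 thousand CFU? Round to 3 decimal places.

8.703

n = 5, Σx = 35, Σy = 119, Σxy = 907, Σx² = 265
Sxx = Σx² − (Σx)²/n = 265 − 245 = 20
Sxy = Σxy − (Σx)(Σy)/n = 907 − 833 = 74
b = Sxy/Sxx = 74/20 = 3.7
a = ȳ − b·x̄ = 23.8 − 3.7·7 = -2.1
Set a + b·x = 30.1: x = (30.1 − (-2.1)) / 3.7 = 8.702703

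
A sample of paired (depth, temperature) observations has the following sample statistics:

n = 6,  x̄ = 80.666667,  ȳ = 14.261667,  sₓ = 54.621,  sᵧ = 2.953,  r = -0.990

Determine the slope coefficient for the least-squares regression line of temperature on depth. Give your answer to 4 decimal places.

-0.0535

b = r · sᵧ/sₓ = -0.99 · 2.953/54.621 = -0.053523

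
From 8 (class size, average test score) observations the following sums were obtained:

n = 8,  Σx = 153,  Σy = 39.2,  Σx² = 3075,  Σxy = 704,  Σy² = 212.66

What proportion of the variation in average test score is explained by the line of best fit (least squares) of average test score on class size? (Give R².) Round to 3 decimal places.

Sxx = Σx² − (Σx)²/n = 3075 − 2926.125 = 148.875
Sxy = Σxy − (Σx)(Σy)/n = 704 − 749.7 = -45.7
Syy = Σy² − (Σy)²/n = 212.66 − 192.08 = 20.58
R² = Sxy²/(Sxx·Syy) = (-45.7)²/(148.875·20.58) = 0.681656

0.682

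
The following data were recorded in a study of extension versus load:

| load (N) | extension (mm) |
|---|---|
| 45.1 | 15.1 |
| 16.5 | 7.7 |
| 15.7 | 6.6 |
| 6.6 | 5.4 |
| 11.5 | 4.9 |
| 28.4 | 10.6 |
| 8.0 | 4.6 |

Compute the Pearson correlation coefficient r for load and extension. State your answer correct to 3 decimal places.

0.987

n = 7, Σx = 131.8, Σy = 54.9, Σxy = 1341.51, Σx² = 3599.12, Σy² = 517.55
Sxx = Σx² − (Σx)²/n = 3599.12 − 2481.605714 = 1117.514286
Sxy = Σxy − (Σx)(Σy)/n = 1341.51 − 1033.688571 = 307.821429
Syy = Σy² − (Σy)²/n = 517.55 − 430.572857 = 86.977143
r = Sxy/√(Sxx·Syy) = 307.821429/√(97198.199673) = 307.821429/311.766258 = 0.987347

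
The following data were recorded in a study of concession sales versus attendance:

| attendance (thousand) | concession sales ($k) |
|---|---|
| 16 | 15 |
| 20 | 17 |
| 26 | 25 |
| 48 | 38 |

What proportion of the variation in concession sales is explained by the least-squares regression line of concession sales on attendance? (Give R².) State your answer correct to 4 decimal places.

n = 4, Σx = 110, Σy = 95, Σxy = 3054, Σx² = 3636, Σy² = 2583
Sxx = Σx² − (Σx)²/n = 3636 − 3025 = 611
Sxy = Σxy − (Σx)(Σy)/n = 3054 − 2612.5 = 441.5
Syy = Σy² − (Σy)²/n = 2583 − 2256.25 = 326.75
R² = Sxy²/(Sxx·Syy) = (441.5)²/(611·326.75) = 0.976348

0.9763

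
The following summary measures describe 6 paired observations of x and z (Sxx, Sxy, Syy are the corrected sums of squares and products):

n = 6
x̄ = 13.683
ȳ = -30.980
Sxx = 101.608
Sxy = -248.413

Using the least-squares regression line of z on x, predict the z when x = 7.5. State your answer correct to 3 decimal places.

-15.864

b = Sxy/Sxx = -248.413/101.608 = -2.444817
a = ȳ − b·x̄ = -30.98 − (-2.444817)·13.683 = 2.472436
ŷ(7.5) = a + b·7.5 = 2.472436 + (-2.444817)·7.5 = -15.863694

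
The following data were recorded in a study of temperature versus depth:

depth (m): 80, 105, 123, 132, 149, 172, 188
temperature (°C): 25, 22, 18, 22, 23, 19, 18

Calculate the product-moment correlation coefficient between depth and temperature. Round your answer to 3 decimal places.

-0.692

n = 7, Σx = 949, Σy = 147, Σxy = 19507, Σx² = 137107, Σy² = 3131
Sxx = Σx² − (Σx)²/n = 137107 − 128657.285714 = 8449.714286
Sxy = Σxy − (Σx)(Σy)/n = 19507 − 19929 = -422
Syy = Σy² − (Σy)²/n = 3131 − 3087 = 44
r = Sxy/√(Sxx·Syy) = -422/√(371787.428571) = -422/609.743740 = -0.692094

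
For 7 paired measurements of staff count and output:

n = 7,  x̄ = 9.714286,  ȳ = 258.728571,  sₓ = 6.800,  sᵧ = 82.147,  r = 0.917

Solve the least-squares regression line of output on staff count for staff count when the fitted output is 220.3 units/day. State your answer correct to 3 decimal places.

6.245

b = r · sᵧ/sₓ = 0.917 · 82.147/6.8 = 11.077765
a = ȳ − b·x̄ = 258.728571 − 11.077765·9.714286 = 151.115998
Set a + b·x = 220.3: x = (220.3 − 151.115998) / 11.077765 = 6.245304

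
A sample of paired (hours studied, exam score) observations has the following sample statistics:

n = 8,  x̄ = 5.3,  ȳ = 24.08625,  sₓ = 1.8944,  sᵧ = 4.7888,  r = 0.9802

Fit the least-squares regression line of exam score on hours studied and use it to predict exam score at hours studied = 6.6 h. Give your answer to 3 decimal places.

27.307

b = r · sᵧ/sₓ = 0.9802 · 4.7888/1.8944 = 2.477820
a = ȳ − b·x̄ = 24.08625 − 2.477820·5.3 = 10.953805
ŷ(6.6) = a + b·6.6 = 10.953805 + 2.477820·6.6 = 27.307416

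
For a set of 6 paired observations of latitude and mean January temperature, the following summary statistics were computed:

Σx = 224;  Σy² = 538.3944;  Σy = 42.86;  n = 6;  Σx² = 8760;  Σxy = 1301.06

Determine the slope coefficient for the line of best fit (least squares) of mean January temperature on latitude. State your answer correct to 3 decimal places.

Sxx = Σx² − (Σx)²/n = 8760 − 8362.666667 = 397.333333
Sxy = Σxy − (Σx)(Σy)/n = 1301.06 − 1600.106667 = -299.046667
b = Sxy/Sxx = -299.046667/397.333333 = -0.752634

-0.753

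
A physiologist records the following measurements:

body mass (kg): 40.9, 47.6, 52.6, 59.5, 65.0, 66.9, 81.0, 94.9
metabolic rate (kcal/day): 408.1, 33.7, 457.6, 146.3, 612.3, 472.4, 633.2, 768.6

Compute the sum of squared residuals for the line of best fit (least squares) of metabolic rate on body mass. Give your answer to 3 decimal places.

n = 8, Σx = 508.4, Σy = 3532.2, Σxy = 246702.42, Σx² = 34513.2, Σy² = 1988244
Sxx = Σx² − (Σx)²/n = 34513.2 − 32308.82 = 2204.38
Sxy = Σxy − (Σx)(Σy)/n = 246702.42 − 224471.31 = 22231.11
Syy = Σy² − (Σy)²/n = 1988244 − 1559554.605 = 428689.395
b = Sxy/Sxx = 22231.11/2204.38 = 10.084972
SSE = Syy − b·Sxy = 428689.395 − 10.084972·22231.11 = 204489.278944

204489.279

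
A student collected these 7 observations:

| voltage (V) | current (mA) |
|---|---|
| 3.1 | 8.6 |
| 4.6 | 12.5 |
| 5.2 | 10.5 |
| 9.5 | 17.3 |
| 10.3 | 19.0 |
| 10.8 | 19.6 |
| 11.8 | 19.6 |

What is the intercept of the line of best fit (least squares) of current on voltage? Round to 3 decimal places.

n = 7, Σx = 55.3, Σy = 107.1, Σxy = 941.77, Σx² = 510.03
Sxx = Σx² − (Σx)²/n = 510.03 − 436.87 = 73.16
Sxy = Σxy − (Σx)(Σy)/n = 941.77 − 846.09 = 95.68
b = Sxy/Sxx = 95.68/73.16 = 1.307818
a = ȳ − b·x̄ = 15.3 − 1.307818·7.9 = 4.968234

4.968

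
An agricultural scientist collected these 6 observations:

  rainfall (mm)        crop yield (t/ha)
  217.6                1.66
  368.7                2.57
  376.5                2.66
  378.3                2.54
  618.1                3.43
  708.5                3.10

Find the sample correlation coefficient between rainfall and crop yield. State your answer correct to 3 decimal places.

n = 6, Σx = 2667.7, Σy = 15.96, Σxy = 7587.58, Σx² = 1352172.45, Σy² = 44.2626
Sxx = Σx² − (Σx)²/n = 1352172.45 − 1186103.881667 = 166068.568333
Sxy = Σxy − (Σx)(Σy)/n = 7587.58 − 7096.082 = 491.498
Syy = Σy² − (Σy)²/n = 44.2626 − 42.4536 = 1.809
r = Sxy/√(Sxx·Syy) = 491.498/√(300418.040115) = 491.498/548.104041 = 0.896724

0.897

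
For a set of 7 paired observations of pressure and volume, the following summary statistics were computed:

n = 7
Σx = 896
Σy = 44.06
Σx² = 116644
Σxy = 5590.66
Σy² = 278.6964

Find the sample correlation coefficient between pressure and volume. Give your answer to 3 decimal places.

Sxx = Σx² − (Σx)²/n = 116644 − 114688 = 1956
Sxy = Σxy − (Σx)(Σy)/n = 5590.66 − 5639.68 = -49.02
Syy = Σy² − (Σy)²/n = 278.6964 − 277.326229 = 1.370171
r = Sxy/√(Sxx·Syy) = -49.02/√(2680.055314) = -49.02/51.769251 = -0.946894

-0.947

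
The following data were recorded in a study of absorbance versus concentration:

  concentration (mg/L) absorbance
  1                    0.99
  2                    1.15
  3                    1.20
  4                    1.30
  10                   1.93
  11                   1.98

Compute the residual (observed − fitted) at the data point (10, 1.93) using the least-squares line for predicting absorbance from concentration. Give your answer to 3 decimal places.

0.026

n = 6, Σx = 31, Σy = 8.55, Σxy = 53.17, Σx² = 251
Sxx = Σx² − (Σx)²/n = 251 − 160.166667 = 90.833333
Sxy = Σxy − (Σx)(Σy)/n = 53.17 − 44.175 = 8.995
b = Sxy/Sxx = 8.995/90.833333 = 0.099028
a = ȳ − b·x̄ = 1.425 − 0.099028·5.166667 = 0.913358
ŷ(10) = 0.913358 + 0.099028·10 = 1.903633
residual = y − ŷ = 1.93 − 1.903633 = 0.026367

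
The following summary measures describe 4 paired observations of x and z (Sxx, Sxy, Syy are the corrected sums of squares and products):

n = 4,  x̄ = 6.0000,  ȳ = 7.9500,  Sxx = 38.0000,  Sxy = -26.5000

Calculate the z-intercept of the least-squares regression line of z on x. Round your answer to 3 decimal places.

b = Sxy/Sxx = -26.5/38 = -0.697368
a = ȳ − b·x̄ = 7.95 − (-0.697368)·6 = 12.134211

12.134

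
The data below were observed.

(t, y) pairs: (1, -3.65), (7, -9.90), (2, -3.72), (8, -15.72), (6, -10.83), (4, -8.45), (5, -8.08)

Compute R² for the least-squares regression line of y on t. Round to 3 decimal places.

0.885

n = 7, Σx = 33, Σy = -60.35, Σxy = -345.33, Σx² = 195, Σy² = 626.2671
Sxx = Σx² − (Σx)²/n = 195 − 155.571429 = 39.428571
Sxy = Σxy − (Σx)(Σy)/n = -345.33 − (-284.507143) = -60.822857
Syy = Σy² − (Σy)²/n = 626.2671 − 520.303214 = 105.963886
R² = Sxy²/(Sxx·Syy) = (-60.822857)²/(39.428571·105.963886) = 0.885451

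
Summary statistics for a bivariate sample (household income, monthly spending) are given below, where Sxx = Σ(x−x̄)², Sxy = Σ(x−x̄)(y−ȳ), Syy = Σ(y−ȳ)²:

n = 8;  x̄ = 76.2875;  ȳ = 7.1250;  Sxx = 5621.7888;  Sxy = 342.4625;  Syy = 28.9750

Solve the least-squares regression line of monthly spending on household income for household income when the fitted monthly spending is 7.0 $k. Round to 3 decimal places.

b = Sxy/Sxx = 342.4625/5621.7888 = 0.060917
a = ȳ − b·x̄ = 7.125 − 0.060917·76.2875 = 2.477794
Set a + b·x = 7.0: x = (7.0 − 2.477794) / 0.060917 = 74.235528

74.236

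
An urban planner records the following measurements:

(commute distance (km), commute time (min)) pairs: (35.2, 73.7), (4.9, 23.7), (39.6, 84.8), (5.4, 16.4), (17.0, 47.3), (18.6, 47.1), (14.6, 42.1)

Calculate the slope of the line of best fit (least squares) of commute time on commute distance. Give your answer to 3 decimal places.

n = 7, Σx = 135.3, Σy = 335.1, Σxy = 8451.83, Σx² = 3708.49
Sxx = Σx² − (Σx)²/n = 3708.49 − 2615.155714 = 1093.334286
Sxy = Σxy − (Σx)(Σy)/n = 8451.83 − 6477.004286 = 1974.825714
b = Sxy/Sxx = 1974.825714/1093.334286 = 1.806241

1.806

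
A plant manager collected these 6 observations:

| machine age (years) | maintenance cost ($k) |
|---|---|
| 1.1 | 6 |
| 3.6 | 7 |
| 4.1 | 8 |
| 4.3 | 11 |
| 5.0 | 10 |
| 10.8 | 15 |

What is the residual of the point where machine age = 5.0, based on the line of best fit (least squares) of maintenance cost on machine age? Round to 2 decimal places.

0.33

n = 6, Σx = 28.9, Σy = 57, Σxy = 323.9, Σx² = 191.11
Sxx = Σx² − (Σx)²/n = 191.11 − 139.201667 = 51.908333
Sxy = Σxy − (Σx)(Σy)/n = 323.9 − 274.55 = 49.35
b = Sxy/Sxx = 49.35/51.908333 = 0.950714
a = ȳ − b·x̄ = 9.5 − 0.950714·4.816667 = 4.920726
ŷ(5.0) = 4.920726 + 0.950714·5 = 9.674298
residual = y − ŷ = 10 − 9.674298 = 0.325702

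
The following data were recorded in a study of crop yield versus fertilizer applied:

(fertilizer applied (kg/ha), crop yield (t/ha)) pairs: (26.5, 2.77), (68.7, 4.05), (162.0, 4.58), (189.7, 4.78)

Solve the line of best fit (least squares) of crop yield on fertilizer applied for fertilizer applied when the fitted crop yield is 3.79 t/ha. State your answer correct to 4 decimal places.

88.2679

n = 4, Σx = 446.9, Σy = 16.18, Σxy = 2000.366, Σx² = 67652.03
Sxx = Σx² − (Σx)²/n = 67652.03 − 49929.9025 = 17722.1275
Sxy = Σxy − (Σx)(Σy)/n = 2000.366 − 1807.7105 = 192.6555
b = Sxy/Sxx = 192.6555/17722.1275 = 0.010871
a = ȳ − b·x̄ = 4.045 − 0.010871·111.725 = 2.830449
Set a + b·x = 3.79: x = (3.79 − 2.830449) / 0.010871 = 88.267883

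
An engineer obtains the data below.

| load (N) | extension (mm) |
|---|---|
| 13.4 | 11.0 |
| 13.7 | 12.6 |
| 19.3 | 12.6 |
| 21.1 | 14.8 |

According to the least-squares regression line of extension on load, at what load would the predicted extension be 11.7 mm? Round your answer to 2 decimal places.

n = 4, Σx = 67.5, Σy = 51, Σxy = 875.48, Σx² = 1184.95
Sxx = Σx² − (Σx)²/n = 1184.95 − 1139.0625 = 45.8875
Sxy = Σxy − (Σx)(Σy)/n = 875.48 − 860.625 = 14.855
b = Sxy/Sxx = 14.855/45.8875 = 0.323727
a = ȳ − b·x̄ = 12.75 − 0.323727·16.875 = 7.287115
Set a + b·x = 11.7: x = (11.7 − 7.287115) / 0.323727 = 13.631521

13.63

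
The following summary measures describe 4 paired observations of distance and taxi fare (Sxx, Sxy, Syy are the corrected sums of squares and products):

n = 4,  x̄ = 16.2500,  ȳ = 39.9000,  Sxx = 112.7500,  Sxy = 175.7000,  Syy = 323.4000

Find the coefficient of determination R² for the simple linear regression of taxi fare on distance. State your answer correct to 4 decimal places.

0.8466

R² = Sxy²/(Sxx·Syy) = (175.7)²/(112.75·323.4) = 0.846617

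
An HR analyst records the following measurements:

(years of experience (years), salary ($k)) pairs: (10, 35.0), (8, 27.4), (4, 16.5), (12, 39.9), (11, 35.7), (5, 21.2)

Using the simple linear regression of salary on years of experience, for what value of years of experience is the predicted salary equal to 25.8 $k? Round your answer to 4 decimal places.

7.0826

n = 6, Σx = 50, Σy = 175.7, Σxy = 1612.7, Σx² = 470
Sxx = Σx² − (Σx)²/n = 470 − 416.666667 = 53.333333
Sxy = Σxy − (Σx)(Σy)/n = 1612.7 − 1464.166667 = 148.533333
b = Sxy/Sxx = 148.533333/53.333333 = 2.785
a = ȳ − b·x̄ = 29.283333 − 2.785·8.333333 = 6.075
Set a + b·x = 25.8: x = (25.8 − 6.075) / 2.785 = 7.082585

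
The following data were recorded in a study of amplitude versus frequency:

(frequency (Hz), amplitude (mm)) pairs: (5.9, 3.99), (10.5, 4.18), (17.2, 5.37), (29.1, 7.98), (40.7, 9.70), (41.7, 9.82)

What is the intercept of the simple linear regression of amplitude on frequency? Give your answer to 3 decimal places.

n = 6, Σx = 145.1, Σy = 41.04, Σxy = 1196.297, Σx² = 4683.09
Sxx = Σx² − (Σx)²/n = 4683.09 − 3509.001667 = 1174.088333
Sxy = Σxy − (Σx)(Σy)/n = 1196.297 − 992.484 = 203.813
b = Sxy/Sxx = 203.813/1174.088333 = 0.173593
a = ȳ − b·x̄ = 6.84 − 0.173593·24.183333 = 2.641953

2.642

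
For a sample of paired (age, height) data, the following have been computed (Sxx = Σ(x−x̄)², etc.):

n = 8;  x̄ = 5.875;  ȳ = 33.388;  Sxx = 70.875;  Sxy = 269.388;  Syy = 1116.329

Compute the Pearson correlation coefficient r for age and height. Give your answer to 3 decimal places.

0.958

r = Sxy/√(Sxx·Syy) = 269.388/√(79119.817875) = 269.388/281.282452 = 0.957713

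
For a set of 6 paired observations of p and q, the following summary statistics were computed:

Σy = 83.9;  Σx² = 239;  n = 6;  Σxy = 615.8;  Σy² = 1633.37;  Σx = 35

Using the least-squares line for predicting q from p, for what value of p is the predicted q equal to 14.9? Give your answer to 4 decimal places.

6.0860

Sxx = Σx² − (Σx)²/n = 239 − 204.166667 = 34.833333
Sxy = Σxy − (Σx)(Σy)/n = 615.8 − 489.416667 = 126.383333
b = Sxy/Sxx = 126.383333/34.833333 = 3.628230
a = ȳ − b·x̄ = 13.983333 − 3.628230·5.833333 = -7.181340
Set a + b·x = 14.9: x = (14.9 − (-7.181340)) / 3.628230 = 6.085982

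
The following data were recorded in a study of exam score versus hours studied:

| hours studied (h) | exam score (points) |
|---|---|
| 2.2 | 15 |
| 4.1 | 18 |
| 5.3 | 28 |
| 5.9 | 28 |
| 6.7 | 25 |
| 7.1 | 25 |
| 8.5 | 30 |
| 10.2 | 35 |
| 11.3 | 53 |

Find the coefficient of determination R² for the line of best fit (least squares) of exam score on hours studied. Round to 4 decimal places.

n = 9, Σx = 61.3, Σy = 257, Σxy = 1976.3, Σx² = 483.83, Σy² = 8301
Sxx = Σx² − (Σx)²/n = 483.83 − 417.521111 = 66.308889
Sxy = Σxy − (Σx)(Σy)/n = 1976.3 − 1750.455556 = 225.844444
Syy = Σy² − (Σy)²/n = 8301 − 7338.777778 = 962.222222
R² = Sxy²/(Sxx·Syy) = (225.844444)²/(66.308889·962.222222) = 0.799414

0.7994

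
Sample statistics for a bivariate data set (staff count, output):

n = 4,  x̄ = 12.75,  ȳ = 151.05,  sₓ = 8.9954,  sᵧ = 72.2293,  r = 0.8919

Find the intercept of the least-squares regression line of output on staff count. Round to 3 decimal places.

b = r · sᵧ/sₓ = 0.8919 · 72.2293/8.9954 = 7.161584
a = ȳ − b·x̄ = 151.05 − 7.161584·12.75 = 59.739804

59.740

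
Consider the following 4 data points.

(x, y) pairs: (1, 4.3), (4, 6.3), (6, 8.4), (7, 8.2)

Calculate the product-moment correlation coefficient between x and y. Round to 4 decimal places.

n = 4, Σx = 18, Σy = 27.2, Σxy = 137.3, Σx² = 102, Σy² = 195.98
Sxx = Σx² − (Σx)²/n = 102 − 81 = 21
Sxy = Σxy − (Σx)(Σy)/n = 137.3 − 122.4 = 14.9
Syy = Σy² − (Σy)²/n = 195.98 − 184.96 = 11.02
r = Sxy/√(Sxx·Syy) = 14.9/√(231.42) = 14.9/15.212495 = 0.979458

0.9795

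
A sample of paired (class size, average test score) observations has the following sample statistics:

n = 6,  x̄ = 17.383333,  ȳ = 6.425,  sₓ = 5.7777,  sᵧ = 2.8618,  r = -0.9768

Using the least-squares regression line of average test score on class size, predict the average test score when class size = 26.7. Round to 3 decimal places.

b = r · sᵧ/sₓ = -0.9768 · 2.8618/5.7777 = -0.483827
a = ȳ − b·x̄ = 6.425 − (-0.483827)·17.383333 = 14.835523
ŷ(26.7) = a + b·26.7 = 14.835523 + (-0.483827)·26.7 = 1.917347

1.917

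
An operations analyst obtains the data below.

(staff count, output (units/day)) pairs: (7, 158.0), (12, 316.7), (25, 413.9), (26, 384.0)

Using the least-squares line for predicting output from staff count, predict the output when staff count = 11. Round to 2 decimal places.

n = 4, Σx = 70, Σy = 1272.6, Σxy = 25237.9, Σx² = 1494
Sxx = Σx² − (Σx)²/n = 1494 − 1225 = 269
Sxy = Σxy − (Σx)(Σy)/n = 25237.9 − 22270.5 = 2967.4
b = Sxy/Sxx = 2967.4/269 = 11.031227
a = ȳ − b·x̄ = 318.15 − 11.031227·17.5 = 125.103532
ŷ(11) = a + b·11 = 125.103532 + 11.031227·11 = 246.447026

246.45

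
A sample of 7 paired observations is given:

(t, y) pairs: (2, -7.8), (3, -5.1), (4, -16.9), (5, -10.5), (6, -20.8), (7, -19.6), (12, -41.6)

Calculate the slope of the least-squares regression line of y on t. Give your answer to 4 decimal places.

-3.5124

n = 7, Σx = 39, Σy = -122.3, Σxy = -912.2, Σx² = 283
Sxx = Σx² − (Σx)²/n = 283 − 217.285714 = 65.714286
Sxy = Σxy − (Σx)(Σy)/n = -912.2 − (-681.385714) = -230.814286
b = Sxy/Sxx = -230.814286/65.714286 = -3.512391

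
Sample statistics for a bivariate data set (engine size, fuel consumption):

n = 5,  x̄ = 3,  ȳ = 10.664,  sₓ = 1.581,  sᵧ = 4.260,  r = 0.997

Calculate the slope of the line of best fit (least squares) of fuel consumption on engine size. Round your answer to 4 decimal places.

2.6864

b = r · sᵧ/sₓ = 0.997 · 4.26/1.581 = 2.686414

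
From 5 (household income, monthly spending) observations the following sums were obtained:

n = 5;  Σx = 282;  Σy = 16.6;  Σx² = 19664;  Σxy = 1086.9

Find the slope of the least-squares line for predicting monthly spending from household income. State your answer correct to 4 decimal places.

0.0401

Sxx = Σx² − (Σx)²/n = 19664 − 15904.8 = 3759.2
Sxy = Σxy − (Σx)(Σy)/n = 1086.9 − 936.24 = 150.66
b = Sxy/Sxx = 150.66/3759.2 = 0.040078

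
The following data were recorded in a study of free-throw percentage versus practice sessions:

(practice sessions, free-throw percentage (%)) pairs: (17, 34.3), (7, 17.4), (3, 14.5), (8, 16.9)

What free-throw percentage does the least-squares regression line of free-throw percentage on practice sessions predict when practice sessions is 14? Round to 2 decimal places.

28.62

n = 4, Σx = 35, Σy = 83.1, Σxy = 883.6, Σx² = 411
Sxx = Σx² − (Σx)²/n = 411 − 306.25 = 104.75
Sxy = Σxy − (Σx)(Σy)/n = 883.6 − 727.125 = 156.475
b = Sxy/Sxx = 156.475/104.75 = 1.493795
a = ȳ − b·x̄ = 20.775 − 1.493795·8.75 = 7.704296
ŷ(14) = a + b·14 = 7.704296 + 1.493795·14 = 28.617422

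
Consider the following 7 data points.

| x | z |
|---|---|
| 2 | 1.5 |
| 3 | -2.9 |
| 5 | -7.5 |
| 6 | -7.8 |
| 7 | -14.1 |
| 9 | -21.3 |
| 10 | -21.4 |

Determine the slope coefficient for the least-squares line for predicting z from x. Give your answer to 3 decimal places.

-2.950

n = 7, Σx = 42, Σy = -73.5, Σxy = -594.4, Σx² = 304
Sxx = Σx² − (Σx)²/n = 304 − 252 = 52
Sxy = Σxy − (Σx)(Σy)/n = -594.4 − (-441) = -153.4
b = Sxy/Sxx = -153.4/52 = -2.95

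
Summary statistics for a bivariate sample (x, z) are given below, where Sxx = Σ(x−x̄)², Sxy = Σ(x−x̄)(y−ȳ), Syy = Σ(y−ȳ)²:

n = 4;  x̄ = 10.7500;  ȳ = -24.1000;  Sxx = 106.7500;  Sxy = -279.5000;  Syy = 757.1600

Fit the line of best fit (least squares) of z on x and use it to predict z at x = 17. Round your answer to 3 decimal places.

b = Sxy/Sxx = -279.5/106.75 = -2.618267
a = ȳ − b·x̄ = -24.1 − (-2.618267)·10.75 = 4.046370
ŷ(17) = a + b·17 = 4.046370 + (-2.618267)·17 = -40.464169

-40.464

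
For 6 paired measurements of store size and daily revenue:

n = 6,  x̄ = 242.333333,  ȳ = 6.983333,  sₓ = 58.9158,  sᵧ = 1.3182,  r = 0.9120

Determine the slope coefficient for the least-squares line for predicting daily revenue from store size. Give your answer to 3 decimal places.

b = r · sᵧ/sₓ = 0.912 · 1.3182/58.9158 = 0.020405

0.020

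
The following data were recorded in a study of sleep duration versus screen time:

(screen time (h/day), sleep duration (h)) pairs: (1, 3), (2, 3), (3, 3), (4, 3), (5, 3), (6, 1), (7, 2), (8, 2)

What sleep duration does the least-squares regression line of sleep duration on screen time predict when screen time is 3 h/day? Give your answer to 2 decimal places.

n = 8, Σx = 36, Σy = 20, Σxy = 81, Σx² = 204
Sxx = Σx² − (Σx)²/n = 204 − 162 = 42
Sxy = Σxy − (Σx)(Σy)/n = 81 − 90 = -9
b = Sxy/Sxx = -9/42 = -0.214286
a = ȳ − b·x̄ = 2.5 − (-0.214286)·4.5 = 3.464286
ŷ(3) = a + b·3 = 3.464286 + (-0.214286)·3 = 2.821429

2.82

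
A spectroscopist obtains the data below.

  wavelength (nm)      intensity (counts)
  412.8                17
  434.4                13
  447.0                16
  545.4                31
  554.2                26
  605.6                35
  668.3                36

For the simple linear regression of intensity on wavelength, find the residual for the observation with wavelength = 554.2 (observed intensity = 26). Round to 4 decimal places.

-1.7182

n = 7, Σx = 3667.7, Σy = 174, Σxy = 96388.2, Σx² = 1976891.25
Sxx = Σx² − (Σx)²/n = 1976891.25 − 1921717.612857 = 55173.637143
Sxy = Σxy − (Σx)(Σy)/n = 96388.2 − 91168.542857 = 5219.657143
b = Sxy/Sxx = 5219.657143/55173.637143 = 0.094604
a = ȳ − b·x̄ = 24.857143 − 0.094604·523.957143 = -24.711397
ŷ(554.2) = -24.711397 + 0.094604·554.2 = 27.718244
residual = y − ŷ = 26 − 27.718244 = -1.718244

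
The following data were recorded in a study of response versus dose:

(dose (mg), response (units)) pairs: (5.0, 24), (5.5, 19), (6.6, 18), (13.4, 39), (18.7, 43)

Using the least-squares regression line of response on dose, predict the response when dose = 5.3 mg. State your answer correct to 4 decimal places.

n = 5, Σx = 49.2, Σy = 143, Σxy = 1670, Σx² = 628.06
Sxx = Σx² − (Σx)²/n = 628.06 − 484.128 = 143.932
Sxy = Σxy − (Σx)(Σy)/n = 1670 − 1407.12 = 262.88
b = Sxy/Sxx = 262.88/143.932 = 1.826418
a = ȳ − b·x̄ = 28.6 − 1.826418·9.84 = 10.628047
ŷ(5.3) = a + b·5.3 = 10.628047 + 1.826418·5.3 = 20.308062

20.3081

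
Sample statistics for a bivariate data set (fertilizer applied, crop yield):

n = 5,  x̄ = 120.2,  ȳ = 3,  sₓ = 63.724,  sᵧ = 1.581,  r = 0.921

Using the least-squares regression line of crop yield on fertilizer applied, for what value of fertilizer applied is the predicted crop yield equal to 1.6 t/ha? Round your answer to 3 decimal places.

b = r · sᵧ/sₓ = 0.921 · 1.581/63.724 = 0.022850
a = ȳ − b·x̄ = 3 − 0.022850·120.2 = 0.253416
Set a + b·x = 1.6: x = (1.6 − 0.253416) / 0.022850 = 58.931173

58.931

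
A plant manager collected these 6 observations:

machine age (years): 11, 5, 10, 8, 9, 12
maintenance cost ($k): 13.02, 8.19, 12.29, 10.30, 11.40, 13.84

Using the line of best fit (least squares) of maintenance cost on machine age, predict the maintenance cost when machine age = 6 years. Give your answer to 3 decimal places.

8.910

n = 6, Σx = 55, Σy = 69.04, Σxy = 658.15, Σx² = 535
Sxx = Σx² − (Σx)²/n = 535 − 504.166667 = 30.833333
Sxy = Σxy − (Σx)(Σy)/n = 658.15 − 632.866667 = 25.283333
b = Sxy/Sxx = 25.283333/30.833333 = 0.82
a = ȳ − b·x̄ = 11.506667 − 0.82·9.166667 = 3.99
ŷ(6) = a + b·6 = 3.99 + 0.82·6 = 8.91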